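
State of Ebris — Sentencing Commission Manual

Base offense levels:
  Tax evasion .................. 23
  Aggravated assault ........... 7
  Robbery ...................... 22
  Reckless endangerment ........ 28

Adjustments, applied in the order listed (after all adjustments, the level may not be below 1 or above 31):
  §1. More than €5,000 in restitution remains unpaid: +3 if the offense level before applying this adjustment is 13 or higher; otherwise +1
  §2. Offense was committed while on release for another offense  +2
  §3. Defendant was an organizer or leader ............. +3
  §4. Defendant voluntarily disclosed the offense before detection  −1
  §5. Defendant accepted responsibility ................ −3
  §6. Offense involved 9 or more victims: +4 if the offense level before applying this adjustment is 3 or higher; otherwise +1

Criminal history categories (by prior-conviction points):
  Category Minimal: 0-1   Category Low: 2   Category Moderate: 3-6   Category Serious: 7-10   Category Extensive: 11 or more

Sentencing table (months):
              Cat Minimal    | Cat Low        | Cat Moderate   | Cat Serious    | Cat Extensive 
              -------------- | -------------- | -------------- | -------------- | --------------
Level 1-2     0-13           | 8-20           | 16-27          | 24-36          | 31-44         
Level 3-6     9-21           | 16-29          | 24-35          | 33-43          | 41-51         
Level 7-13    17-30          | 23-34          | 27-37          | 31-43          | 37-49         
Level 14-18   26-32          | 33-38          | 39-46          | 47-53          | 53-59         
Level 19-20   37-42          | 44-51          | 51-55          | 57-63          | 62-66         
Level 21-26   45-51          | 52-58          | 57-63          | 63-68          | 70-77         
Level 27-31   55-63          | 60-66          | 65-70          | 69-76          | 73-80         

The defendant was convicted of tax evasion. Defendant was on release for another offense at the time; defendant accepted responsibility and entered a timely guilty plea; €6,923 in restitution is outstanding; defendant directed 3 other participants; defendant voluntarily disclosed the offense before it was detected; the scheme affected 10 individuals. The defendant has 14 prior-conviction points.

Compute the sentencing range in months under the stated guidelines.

Base offense level for tax evasion: 23.
§1 applies (level before this adjustment is 23 ≥ 13, so +3): 23 + 3 = 26.
§2 applies: 26 + 2 = 28.
§3 applies: 28 + 3 = 31.
§4 applies: 31 − 1 = 30.
§5 applies: 30 − 3 = 27.
§6 applies (level before this adjustment is 27 ≥ 3, so +4): 27 + 4 = 31.
Final offense level: 31.
Criminal history: 14 prior points → Category Extensive (11+).
Level 31 falls in the 27-31 band.
Grid: Level 27-31 × Category Extensive = 73-80 months.

73-80 months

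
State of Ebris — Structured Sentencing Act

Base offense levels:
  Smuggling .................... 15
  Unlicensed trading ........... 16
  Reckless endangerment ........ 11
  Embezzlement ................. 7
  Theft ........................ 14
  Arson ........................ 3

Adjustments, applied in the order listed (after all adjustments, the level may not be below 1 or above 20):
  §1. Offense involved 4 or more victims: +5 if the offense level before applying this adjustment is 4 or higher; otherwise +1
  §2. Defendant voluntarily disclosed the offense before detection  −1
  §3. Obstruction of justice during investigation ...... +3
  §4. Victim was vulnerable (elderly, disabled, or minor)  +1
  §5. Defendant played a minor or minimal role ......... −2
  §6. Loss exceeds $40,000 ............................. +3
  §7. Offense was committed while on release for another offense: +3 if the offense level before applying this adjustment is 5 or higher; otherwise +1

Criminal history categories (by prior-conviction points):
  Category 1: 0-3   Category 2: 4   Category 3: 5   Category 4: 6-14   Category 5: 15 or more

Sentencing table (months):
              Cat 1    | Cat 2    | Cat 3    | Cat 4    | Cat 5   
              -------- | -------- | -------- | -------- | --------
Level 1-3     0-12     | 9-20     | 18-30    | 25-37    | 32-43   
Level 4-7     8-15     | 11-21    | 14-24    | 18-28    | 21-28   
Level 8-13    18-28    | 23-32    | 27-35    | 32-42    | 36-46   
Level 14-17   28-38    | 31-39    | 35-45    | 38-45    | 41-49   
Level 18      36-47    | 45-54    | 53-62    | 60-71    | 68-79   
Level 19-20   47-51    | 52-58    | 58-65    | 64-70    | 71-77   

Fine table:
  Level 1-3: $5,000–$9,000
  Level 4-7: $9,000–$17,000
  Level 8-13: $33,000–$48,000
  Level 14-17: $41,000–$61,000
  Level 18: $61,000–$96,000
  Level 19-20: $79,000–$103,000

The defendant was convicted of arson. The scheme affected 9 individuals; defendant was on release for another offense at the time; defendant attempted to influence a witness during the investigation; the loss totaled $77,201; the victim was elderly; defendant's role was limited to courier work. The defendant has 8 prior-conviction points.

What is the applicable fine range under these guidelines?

$33,000–$48,000

Base offense level for arson: 3.
§1 applies (level before this adjustment is 3 < 4, so +1): 3 + 1 = 4.
§3 applies: 4 + 3 = 7.
§4 applies: 7 + 1 = 8.
§5 applies: 8 − 2 = 6.
§6 applies: 6 + 3 = 9.
§7 applies (level before this adjustment is 9 ≥ 5, so +3): 9 + 3 = 12.
Final offense level: 12.
Level 12 falls in the 8-13 band.
Fine table: Level 8-13 → $33,000–$48,000.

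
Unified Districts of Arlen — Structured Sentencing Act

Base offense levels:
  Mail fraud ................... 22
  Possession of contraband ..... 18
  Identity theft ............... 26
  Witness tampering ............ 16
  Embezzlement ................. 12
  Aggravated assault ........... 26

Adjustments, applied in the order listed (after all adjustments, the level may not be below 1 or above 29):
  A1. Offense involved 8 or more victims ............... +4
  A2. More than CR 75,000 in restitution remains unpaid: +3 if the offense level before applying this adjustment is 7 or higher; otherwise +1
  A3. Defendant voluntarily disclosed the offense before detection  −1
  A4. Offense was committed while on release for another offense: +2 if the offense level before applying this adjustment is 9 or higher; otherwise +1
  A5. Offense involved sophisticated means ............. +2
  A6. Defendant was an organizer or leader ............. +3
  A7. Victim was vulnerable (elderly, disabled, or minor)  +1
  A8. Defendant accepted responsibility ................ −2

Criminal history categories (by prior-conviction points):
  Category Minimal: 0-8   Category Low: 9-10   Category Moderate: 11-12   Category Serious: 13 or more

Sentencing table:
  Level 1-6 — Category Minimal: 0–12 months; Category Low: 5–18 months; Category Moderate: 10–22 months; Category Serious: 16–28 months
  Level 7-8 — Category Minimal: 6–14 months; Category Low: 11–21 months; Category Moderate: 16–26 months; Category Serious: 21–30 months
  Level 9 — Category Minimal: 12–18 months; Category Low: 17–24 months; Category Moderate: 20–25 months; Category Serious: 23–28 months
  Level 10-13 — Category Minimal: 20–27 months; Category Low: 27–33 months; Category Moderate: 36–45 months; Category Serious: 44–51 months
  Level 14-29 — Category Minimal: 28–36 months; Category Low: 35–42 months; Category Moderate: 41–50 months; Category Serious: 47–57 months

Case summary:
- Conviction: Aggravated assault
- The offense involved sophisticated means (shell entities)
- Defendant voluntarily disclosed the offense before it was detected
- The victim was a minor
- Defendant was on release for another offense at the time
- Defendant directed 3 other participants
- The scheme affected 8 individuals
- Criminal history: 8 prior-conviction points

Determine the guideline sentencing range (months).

28-36 months

Base offense level for aggravated assault: 26.
A1 applies: 26 + 4 = 30.
A3 applies: 30 − 1 = 29.
A4 applies (level before this adjustment is 29 ≥ 9, so +2): 29 + 2 = 31.
A5 applies: 31 + 2 = 33.
A6 applies: 33 + 3 = 36.
A7 applies: 36 + 1 = 37.
A8 does not apply.
Level 37 exceeds the maximum of 29; capped at 29.
Final offense level: 29.
Criminal history: 8 prior points → Category Minimal (0-8).
Level 29 falls in the 14-29 band.
Grid: Level 14-29 × Category Minimal = 28-36 months.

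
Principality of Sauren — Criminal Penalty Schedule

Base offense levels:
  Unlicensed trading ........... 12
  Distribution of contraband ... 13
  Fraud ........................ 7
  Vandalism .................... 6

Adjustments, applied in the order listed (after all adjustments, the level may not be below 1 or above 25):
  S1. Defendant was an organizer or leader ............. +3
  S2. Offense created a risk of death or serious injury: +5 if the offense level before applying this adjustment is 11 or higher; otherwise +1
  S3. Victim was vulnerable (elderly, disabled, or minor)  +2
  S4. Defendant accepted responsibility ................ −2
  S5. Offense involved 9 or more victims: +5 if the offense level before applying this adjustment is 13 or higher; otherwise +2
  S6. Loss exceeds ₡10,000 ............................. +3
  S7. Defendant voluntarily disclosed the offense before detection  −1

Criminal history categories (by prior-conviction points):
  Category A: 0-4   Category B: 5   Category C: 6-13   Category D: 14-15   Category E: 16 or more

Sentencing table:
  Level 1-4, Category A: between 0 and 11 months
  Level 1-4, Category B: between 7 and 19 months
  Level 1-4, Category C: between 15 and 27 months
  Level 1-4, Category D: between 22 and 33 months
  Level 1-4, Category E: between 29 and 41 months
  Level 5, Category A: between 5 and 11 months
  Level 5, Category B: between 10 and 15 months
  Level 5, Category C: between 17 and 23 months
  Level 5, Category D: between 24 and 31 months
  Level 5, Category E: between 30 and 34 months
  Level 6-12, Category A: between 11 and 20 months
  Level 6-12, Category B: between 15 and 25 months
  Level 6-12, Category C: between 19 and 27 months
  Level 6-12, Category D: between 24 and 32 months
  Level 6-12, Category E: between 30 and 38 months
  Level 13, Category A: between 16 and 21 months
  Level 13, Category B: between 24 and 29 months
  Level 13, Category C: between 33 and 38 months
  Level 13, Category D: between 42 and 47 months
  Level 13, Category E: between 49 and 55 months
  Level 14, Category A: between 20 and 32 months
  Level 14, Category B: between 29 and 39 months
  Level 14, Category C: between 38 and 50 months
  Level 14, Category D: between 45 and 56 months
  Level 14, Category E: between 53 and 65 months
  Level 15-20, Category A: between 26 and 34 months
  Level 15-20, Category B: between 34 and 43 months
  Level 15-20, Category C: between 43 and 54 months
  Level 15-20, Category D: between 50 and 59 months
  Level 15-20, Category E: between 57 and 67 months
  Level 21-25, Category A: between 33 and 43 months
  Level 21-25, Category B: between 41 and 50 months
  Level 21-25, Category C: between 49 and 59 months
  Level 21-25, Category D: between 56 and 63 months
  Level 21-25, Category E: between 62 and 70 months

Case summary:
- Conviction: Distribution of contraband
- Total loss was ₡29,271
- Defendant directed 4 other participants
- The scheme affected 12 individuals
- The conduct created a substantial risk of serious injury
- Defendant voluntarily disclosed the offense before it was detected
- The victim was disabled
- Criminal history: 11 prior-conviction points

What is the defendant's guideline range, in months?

49-59 months

Base offense level for distribution of contraband: 13.
S1 applies: 13 + 3 = 16.
S2 applies (level before this adjustment is 16 ≥ 11, so +5): 16 + 5 = 21.
S3 applies: 21 + 2 = 23.
S4 does not apply.
S5 applies (level before this adjustment is 23 ≥ 13, so +5): 23 + 5 = 28.
S6 applies: 28 + 3 = 31.
S7 applies: 31 − 1 = 30.
Level 30 exceeds the maximum of 25; capped at 25.
Final offense level: 25.
Criminal history: 11 prior points → Category C (6-13).
Level 25 falls in the 21-25 band.
Grid: Level 21-25 × Category C = 49-59 months.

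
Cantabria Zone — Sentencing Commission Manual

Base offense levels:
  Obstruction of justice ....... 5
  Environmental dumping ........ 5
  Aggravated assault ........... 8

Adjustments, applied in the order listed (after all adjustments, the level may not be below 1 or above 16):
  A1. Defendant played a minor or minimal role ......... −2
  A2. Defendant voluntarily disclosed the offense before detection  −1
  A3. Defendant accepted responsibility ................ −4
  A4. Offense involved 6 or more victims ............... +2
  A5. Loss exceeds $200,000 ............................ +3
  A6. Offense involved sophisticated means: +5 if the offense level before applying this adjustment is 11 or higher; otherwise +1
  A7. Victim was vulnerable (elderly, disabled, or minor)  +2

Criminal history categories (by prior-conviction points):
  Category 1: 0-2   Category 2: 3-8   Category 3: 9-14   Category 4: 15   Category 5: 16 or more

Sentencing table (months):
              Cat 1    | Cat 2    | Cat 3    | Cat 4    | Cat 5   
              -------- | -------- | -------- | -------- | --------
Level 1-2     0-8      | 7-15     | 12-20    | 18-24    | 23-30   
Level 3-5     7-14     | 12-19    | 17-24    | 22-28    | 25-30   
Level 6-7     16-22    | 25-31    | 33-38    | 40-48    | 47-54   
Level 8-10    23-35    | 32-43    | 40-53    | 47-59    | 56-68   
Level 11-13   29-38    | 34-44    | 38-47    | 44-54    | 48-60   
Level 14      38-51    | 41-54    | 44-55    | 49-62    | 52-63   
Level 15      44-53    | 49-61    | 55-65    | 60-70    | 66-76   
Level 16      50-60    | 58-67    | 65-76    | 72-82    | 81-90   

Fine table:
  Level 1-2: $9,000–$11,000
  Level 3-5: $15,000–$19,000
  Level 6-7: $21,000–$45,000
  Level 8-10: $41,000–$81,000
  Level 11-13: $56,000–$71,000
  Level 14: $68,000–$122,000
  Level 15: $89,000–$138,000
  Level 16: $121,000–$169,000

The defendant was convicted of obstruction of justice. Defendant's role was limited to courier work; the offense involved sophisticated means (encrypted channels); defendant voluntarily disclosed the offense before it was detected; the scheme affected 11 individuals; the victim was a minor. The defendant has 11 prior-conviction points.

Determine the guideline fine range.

Base offense level for obstruction of justice: 5.
A1 applies: 5 − 2 = 3.
A2 applies: 3 − 1 = 2.
A3 does not apply.
A4 applies: 2 + 2 = 4.
A6 applies (level before this adjustment is 4 < 11, so +1): 4 + 1 = 5.
A7 applies: 5 + 2 = 7.
Final offense level: 7.
Level 7 falls in the 6-7 band.
Fine table: Level 6-7 → $21,000–$45,000.

$21,000–$45,000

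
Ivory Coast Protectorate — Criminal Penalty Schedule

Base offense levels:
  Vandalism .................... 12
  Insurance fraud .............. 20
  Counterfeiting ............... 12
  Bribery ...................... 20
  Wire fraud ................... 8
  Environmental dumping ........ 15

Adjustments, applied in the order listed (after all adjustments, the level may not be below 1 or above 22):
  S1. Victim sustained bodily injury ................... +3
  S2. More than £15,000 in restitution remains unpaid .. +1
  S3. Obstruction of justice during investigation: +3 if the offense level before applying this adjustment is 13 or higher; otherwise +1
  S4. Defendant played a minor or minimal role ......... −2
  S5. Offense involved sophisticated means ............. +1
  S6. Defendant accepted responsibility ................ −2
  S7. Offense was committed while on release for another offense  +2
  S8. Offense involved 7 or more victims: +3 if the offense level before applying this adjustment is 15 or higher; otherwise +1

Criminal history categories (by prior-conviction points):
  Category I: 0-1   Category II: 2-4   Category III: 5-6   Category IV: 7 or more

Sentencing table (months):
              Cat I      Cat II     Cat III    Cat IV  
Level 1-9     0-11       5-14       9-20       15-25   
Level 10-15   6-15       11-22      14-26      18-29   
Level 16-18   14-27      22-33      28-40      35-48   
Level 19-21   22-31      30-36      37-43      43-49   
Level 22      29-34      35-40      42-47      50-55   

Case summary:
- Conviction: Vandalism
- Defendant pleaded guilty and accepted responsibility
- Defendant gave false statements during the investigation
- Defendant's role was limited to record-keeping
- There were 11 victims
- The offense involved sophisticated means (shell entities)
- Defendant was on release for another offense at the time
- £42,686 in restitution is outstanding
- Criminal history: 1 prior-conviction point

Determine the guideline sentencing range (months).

14-27 months

Base offense level for vandalism: 12.
S2 applies: 12 + 1 = 13.
S3 applies (level before this adjustment is 13 ≥ 13, so +3): 13 + 3 = 16.
S4 applies: 16 − 2 = 14.
S5 applies: 14 + 1 = 15.
S6 applies: 15 − 2 = 13.
S7 applies: 13 + 2 = 15.
S8 applies (level before this adjustment is 15 ≥ 15, so +3): 15 + 3 = 18.
Final offense level: 18.
Criminal history: 1 prior point → Category I (0-1).
Level 18 falls in the 16-18 band.
Grid: Level 16-18 × Category I = 14-27 months.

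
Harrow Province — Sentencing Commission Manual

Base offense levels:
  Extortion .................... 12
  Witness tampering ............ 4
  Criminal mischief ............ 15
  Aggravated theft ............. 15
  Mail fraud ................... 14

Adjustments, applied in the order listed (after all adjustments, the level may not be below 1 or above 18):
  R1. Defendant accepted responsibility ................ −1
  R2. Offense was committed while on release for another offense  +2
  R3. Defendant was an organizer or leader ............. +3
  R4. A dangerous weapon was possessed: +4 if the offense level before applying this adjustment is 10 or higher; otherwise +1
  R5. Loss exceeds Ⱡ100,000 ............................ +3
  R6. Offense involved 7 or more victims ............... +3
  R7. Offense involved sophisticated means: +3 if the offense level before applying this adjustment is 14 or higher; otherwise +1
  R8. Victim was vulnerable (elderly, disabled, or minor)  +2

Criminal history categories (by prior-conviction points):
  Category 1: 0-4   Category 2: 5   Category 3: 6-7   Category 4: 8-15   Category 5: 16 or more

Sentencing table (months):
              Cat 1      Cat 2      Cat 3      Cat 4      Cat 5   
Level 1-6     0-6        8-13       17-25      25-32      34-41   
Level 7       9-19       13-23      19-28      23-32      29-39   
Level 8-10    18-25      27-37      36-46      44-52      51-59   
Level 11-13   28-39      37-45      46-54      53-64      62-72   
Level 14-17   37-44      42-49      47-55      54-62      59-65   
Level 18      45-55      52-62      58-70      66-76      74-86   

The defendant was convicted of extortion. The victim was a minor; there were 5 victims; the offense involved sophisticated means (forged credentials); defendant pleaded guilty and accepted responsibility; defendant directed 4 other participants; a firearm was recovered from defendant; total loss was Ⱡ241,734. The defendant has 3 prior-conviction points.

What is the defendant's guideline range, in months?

45-55 months

Base offense level for extortion: 12.
R1 applies: 12 − 1 = 11.
R2 does not apply.
R3 applies: 11 + 3 = 14.
R4 applies (level before this adjustment is 14 ≥ 10, so +4): 14 + 4 = 18.
R5 applies: 18 + 3 = 21.
R6 does not apply.
R7 applies (level before this adjustment is 21 ≥ 14, so +3): 21 + 3 = 24.
R8 applies: 24 + 2 = 26.
Level 26 exceeds the maximum of 18; capped at 18.
Final offense level: 18.
Criminal history: 3 prior points → Category 1 (0-4).
Level 18 falls in the 18 band.
Grid: Level 18 × Category 1 = 45-55 months.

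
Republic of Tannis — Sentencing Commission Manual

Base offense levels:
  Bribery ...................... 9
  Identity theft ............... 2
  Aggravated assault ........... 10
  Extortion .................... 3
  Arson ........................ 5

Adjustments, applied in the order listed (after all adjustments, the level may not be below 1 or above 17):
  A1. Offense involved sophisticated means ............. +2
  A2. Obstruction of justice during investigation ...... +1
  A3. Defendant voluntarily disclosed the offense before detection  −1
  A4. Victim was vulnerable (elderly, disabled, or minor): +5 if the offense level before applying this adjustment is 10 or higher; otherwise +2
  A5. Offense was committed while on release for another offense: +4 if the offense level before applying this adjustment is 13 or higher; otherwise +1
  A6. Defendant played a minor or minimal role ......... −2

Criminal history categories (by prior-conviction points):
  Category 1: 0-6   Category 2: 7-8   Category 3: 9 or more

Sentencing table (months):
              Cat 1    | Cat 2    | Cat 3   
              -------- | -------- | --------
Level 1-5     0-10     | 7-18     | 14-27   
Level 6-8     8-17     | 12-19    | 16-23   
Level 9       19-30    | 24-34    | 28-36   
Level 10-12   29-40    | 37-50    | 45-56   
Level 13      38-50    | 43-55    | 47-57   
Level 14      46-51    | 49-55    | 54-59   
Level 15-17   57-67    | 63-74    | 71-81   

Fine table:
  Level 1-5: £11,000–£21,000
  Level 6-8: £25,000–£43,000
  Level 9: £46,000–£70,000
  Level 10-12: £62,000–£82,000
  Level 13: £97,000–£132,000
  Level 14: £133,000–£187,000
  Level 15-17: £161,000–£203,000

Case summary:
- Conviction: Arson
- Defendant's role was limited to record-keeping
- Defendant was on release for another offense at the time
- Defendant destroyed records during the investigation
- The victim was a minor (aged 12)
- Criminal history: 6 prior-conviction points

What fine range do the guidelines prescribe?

Base offense level for arson: 5.
A1 does not apply.
A2 applies: 5 + 1 = 6.
A3 does not apply.
A4 applies (level before this adjustment is 6 < 10, so +2): 6 + 2 = 8.
A5 applies (level before this adjustment is 8 < 13, so +1): 8 + 1 = 9.
A6 applies: 9 − 2 = 7.
Final offense level: 7.
Level 7 falls in the 6-8 band.
Fine table: Level 6-8 → £25,000–£43,000.

£25,000–£43,000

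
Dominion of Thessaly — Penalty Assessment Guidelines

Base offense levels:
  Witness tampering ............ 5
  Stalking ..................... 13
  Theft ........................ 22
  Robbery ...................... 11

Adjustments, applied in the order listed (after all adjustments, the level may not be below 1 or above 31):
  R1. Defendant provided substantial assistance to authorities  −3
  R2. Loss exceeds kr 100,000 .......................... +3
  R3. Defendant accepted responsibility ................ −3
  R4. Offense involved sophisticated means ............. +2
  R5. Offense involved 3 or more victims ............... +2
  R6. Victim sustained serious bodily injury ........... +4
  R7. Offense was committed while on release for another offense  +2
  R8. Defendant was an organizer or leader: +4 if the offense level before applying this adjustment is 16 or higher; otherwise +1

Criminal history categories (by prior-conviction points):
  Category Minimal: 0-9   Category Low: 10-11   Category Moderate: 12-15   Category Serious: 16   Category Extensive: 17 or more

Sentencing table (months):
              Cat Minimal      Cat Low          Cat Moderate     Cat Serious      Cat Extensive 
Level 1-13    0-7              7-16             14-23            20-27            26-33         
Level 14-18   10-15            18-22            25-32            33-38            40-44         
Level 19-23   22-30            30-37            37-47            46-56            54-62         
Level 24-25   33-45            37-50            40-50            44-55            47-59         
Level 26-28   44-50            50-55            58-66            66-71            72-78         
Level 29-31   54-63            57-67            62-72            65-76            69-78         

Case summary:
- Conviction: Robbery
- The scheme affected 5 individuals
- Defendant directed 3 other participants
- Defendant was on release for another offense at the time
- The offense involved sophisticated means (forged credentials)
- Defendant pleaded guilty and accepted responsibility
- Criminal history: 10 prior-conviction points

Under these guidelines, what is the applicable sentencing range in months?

18-22 months

Base offense level for robbery: 11.
R2 does not apply.
R3 applies: 11 − 3 = 8.
R4 applies: 8 + 2 = 10.
R5 applies: 10 + 2 = 12.
R7 applies: 12 + 2 = 14.
R8 applies (level before this adjustment is 14 < 16, so +1): 14 + 1 = 15.
Final offense level: 15.
Criminal history: 10 prior points → Category Low (10-11).
Level 15 falls in the 14-18 band.
Grid: Level 14-18 × Category Low = 18-22 months.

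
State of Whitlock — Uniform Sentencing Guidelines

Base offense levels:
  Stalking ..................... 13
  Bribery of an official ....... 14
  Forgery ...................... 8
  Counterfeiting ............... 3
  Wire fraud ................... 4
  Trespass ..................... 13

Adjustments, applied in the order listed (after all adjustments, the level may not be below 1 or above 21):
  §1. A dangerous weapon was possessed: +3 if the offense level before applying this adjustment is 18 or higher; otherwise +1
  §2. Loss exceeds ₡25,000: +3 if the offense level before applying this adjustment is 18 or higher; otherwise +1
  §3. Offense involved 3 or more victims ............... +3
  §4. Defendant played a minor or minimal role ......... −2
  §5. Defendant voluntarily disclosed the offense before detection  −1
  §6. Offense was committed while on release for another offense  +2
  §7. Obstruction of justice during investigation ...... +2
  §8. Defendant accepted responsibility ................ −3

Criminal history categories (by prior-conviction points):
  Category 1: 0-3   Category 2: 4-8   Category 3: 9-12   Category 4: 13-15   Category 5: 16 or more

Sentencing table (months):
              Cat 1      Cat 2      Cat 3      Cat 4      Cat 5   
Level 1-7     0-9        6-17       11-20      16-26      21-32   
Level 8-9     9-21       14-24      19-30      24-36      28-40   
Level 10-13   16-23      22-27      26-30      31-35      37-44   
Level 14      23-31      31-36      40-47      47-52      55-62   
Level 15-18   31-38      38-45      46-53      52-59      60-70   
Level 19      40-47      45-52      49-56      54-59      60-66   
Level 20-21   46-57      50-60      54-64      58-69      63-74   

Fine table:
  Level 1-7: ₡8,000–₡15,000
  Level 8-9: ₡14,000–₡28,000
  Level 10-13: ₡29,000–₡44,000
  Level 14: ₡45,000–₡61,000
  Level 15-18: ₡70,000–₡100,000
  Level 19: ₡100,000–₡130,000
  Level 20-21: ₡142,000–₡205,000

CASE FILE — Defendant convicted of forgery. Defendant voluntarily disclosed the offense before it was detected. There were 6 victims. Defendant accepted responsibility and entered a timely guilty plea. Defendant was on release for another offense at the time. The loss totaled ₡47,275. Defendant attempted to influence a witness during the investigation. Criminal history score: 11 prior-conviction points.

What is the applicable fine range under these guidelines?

Base offense level for forgery: 8.
§2 applies (level before this adjustment is 8 < 18, so +1): 8 + 1 = 9.
§3 applies: 9 + 3 = 12.
§4 does not apply.
§5 applies: 12 − 1 = 11.
§6 applies: 11 + 2 = 13.
§7 applies: 13 + 2 = 15.
§8 applies: 15 − 3 = 12.
Final offense level: 12.
Level 12 falls in the 10-13 band.
Fine table: Level 10-13 → ₡29,000–₡44,000.

₡29,000–₡44,000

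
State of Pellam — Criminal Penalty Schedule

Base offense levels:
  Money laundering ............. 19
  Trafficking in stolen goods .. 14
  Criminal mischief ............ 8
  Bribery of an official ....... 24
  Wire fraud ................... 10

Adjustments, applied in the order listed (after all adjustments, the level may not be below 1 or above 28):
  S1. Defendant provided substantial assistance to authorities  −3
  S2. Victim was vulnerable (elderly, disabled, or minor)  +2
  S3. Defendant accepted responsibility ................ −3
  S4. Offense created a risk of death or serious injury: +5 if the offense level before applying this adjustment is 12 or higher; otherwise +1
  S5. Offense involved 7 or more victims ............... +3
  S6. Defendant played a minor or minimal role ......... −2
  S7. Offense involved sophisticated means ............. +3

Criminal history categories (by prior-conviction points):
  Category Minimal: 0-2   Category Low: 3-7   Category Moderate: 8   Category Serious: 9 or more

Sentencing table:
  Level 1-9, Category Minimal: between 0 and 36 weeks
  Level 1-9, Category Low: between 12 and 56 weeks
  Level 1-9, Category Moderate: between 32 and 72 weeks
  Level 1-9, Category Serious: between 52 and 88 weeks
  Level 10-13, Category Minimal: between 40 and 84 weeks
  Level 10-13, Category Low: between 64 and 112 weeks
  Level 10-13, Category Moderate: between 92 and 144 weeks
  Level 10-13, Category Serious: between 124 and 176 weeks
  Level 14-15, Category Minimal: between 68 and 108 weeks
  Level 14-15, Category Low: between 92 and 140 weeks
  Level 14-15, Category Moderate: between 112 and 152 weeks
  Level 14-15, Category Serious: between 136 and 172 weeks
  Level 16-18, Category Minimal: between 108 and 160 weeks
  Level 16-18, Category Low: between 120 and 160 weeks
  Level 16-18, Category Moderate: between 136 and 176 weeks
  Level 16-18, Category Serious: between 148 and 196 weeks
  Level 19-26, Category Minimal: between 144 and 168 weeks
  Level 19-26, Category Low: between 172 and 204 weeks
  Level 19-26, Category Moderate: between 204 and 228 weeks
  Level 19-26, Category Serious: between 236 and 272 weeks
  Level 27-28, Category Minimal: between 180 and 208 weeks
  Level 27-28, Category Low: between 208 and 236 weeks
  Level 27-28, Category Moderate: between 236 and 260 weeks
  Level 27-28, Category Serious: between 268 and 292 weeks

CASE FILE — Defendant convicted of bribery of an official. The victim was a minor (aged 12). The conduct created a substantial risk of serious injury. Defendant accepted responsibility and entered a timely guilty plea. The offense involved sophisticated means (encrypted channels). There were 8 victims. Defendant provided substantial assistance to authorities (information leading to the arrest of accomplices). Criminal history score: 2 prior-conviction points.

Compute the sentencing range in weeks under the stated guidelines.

180-208 weeks

Base offense level for bribery of an official: 24.
S1 applies: 24 − 3 = 21.
S2 applies: 21 + 2 = 23.
S3 applies: 23 − 3 = 20.
S4 applies (level before this adjustment is 20 ≥ 12, so +5): 20 + 5 = 25.
S5 applies: 25 + 3 = 28.
S7 applies: 28 + 3 = 31.
Level 31 exceeds the maximum of 28; capped at 28.
Final offense level: 28.
Criminal history: 2 prior points → Category Minimal (0-2).
Level 28 falls in the 27-28 band.
Grid: Level 27-28 × Category Minimal = 180-208 weeks.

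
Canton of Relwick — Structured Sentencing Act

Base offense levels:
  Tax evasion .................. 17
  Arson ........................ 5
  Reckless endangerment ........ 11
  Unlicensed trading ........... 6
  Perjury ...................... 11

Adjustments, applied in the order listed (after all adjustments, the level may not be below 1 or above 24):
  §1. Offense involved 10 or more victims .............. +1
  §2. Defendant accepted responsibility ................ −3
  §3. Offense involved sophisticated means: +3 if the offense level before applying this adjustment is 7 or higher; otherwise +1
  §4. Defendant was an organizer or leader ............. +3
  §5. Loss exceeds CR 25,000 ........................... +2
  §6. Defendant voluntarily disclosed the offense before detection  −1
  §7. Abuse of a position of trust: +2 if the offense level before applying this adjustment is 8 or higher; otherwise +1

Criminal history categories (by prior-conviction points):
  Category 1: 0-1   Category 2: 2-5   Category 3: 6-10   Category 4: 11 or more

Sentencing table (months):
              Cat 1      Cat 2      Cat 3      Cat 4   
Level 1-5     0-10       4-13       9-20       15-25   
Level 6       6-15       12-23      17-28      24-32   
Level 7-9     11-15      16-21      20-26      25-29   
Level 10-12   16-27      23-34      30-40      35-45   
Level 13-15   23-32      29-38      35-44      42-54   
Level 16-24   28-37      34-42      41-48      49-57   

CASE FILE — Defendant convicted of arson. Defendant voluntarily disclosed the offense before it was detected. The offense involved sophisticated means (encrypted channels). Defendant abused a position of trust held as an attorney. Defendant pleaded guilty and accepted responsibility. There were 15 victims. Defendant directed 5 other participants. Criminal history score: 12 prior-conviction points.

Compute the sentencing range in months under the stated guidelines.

Base offense level for arson: 5.
§1 applies: 5 + 1 = 6.
§2 applies: 6 − 3 = 3.
§3 applies (level before this adjustment is 3 < 7, so +1): 3 + 1 = 4.
§4 applies: 4 + 3 = 7.
§5 does not apply.
§6 applies: 7 − 1 = 6.
§7 applies (level before this adjustment is 6 < 8, so +1): 6 + 1 = 7.
Final offense level: 7.
Criminal history: 12 prior points → Category 4 (11+).
Level 7 falls in the 7-9 band.
Grid: Level 7-9 × Category 4 = 25-29 months.

25-29 months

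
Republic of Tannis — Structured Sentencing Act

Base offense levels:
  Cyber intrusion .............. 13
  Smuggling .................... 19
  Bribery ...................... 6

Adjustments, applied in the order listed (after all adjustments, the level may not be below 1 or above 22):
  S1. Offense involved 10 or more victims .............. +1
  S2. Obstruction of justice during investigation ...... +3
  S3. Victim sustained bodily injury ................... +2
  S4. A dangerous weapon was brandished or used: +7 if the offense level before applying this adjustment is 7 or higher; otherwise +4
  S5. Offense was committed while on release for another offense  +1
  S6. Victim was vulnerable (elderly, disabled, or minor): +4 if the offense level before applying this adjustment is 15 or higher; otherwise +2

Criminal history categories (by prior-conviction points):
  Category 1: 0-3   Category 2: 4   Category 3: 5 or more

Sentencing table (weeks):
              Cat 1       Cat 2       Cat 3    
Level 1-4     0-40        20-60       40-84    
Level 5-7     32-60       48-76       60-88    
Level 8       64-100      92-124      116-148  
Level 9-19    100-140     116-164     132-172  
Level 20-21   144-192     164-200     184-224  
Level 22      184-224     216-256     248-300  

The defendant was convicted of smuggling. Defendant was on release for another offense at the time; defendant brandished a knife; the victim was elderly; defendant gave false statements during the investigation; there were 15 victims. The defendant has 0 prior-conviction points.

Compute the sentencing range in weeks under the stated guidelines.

184-224 weeks

Base offense level for smuggling: 19.
S1 applies: 19 + 1 = 20.
S2 applies: 20 + 3 = 23.
S4 applies (level before this adjustment is 23 ≥ 7, so +7): 23 + 7 = 30.
S5 applies: 30 + 1 = 31.
S6 applies (level before this adjustment is 31 ≥ 15, so +4): 31 + 4 = 35.
Level 35 exceeds the maximum of 22; capped at 22.
Final offense level: 22.
Criminal history: 0 prior points → Category 1 (0-3).
Level 22 falls in the 22 band.
Grid: Level 22 × Category 1 = 184-224 weeks.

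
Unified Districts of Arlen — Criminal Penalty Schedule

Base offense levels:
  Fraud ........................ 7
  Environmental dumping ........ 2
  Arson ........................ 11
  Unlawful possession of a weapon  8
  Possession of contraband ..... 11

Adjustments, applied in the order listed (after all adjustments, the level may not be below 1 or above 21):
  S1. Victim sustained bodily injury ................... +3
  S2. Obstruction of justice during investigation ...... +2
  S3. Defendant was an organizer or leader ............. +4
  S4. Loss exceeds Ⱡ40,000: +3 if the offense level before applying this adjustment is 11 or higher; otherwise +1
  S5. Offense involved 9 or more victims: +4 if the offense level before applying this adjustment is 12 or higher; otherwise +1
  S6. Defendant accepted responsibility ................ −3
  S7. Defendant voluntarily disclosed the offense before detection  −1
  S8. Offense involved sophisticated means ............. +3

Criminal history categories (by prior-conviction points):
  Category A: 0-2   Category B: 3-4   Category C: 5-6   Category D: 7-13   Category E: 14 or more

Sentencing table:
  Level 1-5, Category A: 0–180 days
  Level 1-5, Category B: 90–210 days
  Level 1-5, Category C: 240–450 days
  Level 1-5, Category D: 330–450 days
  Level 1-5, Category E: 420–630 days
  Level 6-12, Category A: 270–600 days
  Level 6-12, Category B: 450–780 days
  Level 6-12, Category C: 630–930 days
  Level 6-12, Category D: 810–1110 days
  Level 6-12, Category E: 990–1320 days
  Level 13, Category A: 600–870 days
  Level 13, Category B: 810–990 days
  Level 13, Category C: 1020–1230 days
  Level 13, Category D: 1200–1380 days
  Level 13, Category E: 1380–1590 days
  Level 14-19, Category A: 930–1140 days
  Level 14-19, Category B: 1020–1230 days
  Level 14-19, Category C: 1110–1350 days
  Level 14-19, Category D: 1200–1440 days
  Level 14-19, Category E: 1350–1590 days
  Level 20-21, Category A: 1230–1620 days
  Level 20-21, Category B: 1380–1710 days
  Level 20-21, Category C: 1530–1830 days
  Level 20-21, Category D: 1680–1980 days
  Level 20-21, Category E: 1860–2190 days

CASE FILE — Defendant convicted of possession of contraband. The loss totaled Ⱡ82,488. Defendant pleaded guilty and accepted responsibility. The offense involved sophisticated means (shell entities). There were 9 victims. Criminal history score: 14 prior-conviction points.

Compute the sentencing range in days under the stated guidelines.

Base offense level for possession of contraband: 11.
S1 does not apply.
S2 does not apply.
S4 applies (level before this adjustment is 11 ≥ 11, so +3): 11 + 3 = 14.
S5 applies (level before this adjustment is 14 ≥ 12, so +4): 14 + 4 = 18.
S6 applies: 18 − 3 = 15.
S7 does not apply.
S8 applies: 15 + 3 = 18.
Final offense level: 18.
Criminal history: 14 prior points → Category E (14+).
Level 18 falls in the 14-19 band.
Grid: Level 14-19 × Category E = 1350-1590 days.

1350-1590 days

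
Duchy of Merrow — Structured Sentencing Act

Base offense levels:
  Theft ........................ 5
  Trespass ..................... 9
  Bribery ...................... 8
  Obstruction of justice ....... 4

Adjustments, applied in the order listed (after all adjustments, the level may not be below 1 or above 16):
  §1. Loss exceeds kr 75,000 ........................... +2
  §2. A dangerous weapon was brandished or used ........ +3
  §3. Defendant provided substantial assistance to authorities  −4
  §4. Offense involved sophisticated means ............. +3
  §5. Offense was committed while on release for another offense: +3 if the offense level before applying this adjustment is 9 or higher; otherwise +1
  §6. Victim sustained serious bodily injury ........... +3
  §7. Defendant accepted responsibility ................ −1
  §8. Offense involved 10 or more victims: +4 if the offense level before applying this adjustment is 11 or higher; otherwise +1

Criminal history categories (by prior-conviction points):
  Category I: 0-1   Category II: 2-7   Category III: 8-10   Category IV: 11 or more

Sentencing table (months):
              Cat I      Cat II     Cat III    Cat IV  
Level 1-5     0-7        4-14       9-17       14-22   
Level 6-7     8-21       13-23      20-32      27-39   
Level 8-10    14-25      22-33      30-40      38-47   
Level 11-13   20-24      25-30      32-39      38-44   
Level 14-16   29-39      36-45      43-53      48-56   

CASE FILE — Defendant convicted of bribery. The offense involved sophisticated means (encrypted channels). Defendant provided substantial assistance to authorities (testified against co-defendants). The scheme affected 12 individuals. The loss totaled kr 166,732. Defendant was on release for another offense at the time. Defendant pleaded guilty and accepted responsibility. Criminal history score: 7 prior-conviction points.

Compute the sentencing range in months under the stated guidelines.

Base offense level for bribery: 8.
§1 applies: 8 + 2 = 10.
§3 applies: 10 − 4 = 6.
§4 applies: 6 + 3 = 9.
§5 applies (level before this adjustment is 9 ≥ 9, so +3): 9 + 3 = 12.
§7 applies: 12 − 1 = 11.
§8 applies (level before this adjustment is 11 ≥ 11, so +4): 11 + 4 = 15.
Final offense level: 15.
Criminal history: 7 prior points → Category II (2-7).
Level 15 falls in the 14-16 band.
Grid: Level 14-16 × Category II = 36-45 months.

36-45 months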